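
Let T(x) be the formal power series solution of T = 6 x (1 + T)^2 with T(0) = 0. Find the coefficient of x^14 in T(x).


Apply the Lagrange inversion formula: if T = 6 x * phi(T) with phi(t) = (1 + t)^2, then [x^n] T = 6^n * (1/n) [t^(n-1)] phi(t)^n = 6^n * (1/n) [t^(n-1)] (1 + t)^(2n) = 6^n * (1/n) C(2n, n-1).
Using the identity C(2n, n-1) = C(2n, n) * n / (n+1), the unscaled factor equals C(2n, n) / (n+1) = C_n, the n-th Catalan number.
For n = 14: C_14 = C(28, 14) / 15 = 40116600/15 = 2674440.
With the 6^14 = 78364164096 factor, the coefficient is 78364164096 * 2674440 = 209580255024906240.

209580255024906240


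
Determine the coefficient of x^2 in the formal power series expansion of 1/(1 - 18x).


The geometric series identity gives 1/(1 - c x) = sum_{k>=0} c^k x^k, so the coefficient of x^k is c^k.
Here c = 18 and k = 2.
Computing: 18^2 = 324

324


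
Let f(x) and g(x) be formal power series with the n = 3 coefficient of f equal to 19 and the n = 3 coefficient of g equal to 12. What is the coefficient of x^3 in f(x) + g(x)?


Addition of formal power series is termwise.
The coefficient of x^3 in f + g = 19 + 12
= 31

31


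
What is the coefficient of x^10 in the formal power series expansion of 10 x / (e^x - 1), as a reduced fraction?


The exponential generating function for Bernoulli numbers is
x / (e^x - 1) = sum_{k>=0} B_k x^k / k!.
So the coefficient of x^10 in 10 x / (e^x - 1) is 10 B_10 / 10!.
Computing: B_10 = 5/66, 10! = 3628800, giving
10 * 5/66 / 3628800 = 1/4790016.

1/4790016


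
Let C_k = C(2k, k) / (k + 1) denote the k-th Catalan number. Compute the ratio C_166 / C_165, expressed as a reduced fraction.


Using C_k = (2k)! / (k! (k+1)!), the ratio C_{k+1}/C_k simplifies to
C_{k+1}/C_k = [(2k+2)! / ((k+1)! (k+2)!)] * [k! (k+1)! / (2k)!]
 = (2k+2)(2k+1) / ((k+1)(k+2)) = 2(2k+1) / (k+2).
For k = 165: 2(2*165 + 1) / (165 + 2) = 662/167 = 662/167.

662/167


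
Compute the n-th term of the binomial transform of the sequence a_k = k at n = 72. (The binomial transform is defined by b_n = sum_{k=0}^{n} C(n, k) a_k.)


With a_k = k, b_n = sum_{k=0}^{n} C(n, k) k. Using k * C(n, k) = n * C(n-1, k-1) gives b_n = n * sum_{k>=1} C(n-1, k-1) = n * 2^(n-1).
For n = 72: 72 * 2^71 = 72 * 2361183241434822606848 = 170005193383307227693056.

170005193383307227693056


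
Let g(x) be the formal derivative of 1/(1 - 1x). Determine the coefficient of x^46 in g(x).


Differentiate termwise: d/dx sum_{k>=0} 1^k x^k = sum_{k>=1} k 1^k x^(k-1) = sum_{j>=0} (j+1) 1^(j+1) x^j.
Equivalently, d/dx [1/(1 - 1x)] = 1/(1 - 1x)^2.
For j = 46: 47 * 1^47 = 47 * 1 = 47.

47


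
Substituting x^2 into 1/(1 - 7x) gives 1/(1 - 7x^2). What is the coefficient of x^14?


The coefficient of x^(2m) in 1/(1 - 7x^2) is 7^m.
With n = 14 = 2*7, the coefficient is 7^7 = 823543.

823543


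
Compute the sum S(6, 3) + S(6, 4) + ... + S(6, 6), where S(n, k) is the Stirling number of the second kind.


By definition, S(n, k) counts partitions of an n-set into exactly k nonempty blocks.
Computing row n = 6 for k = 3..6:
S(6, k): 90, 65, 15, 1
Sum = 171.

171


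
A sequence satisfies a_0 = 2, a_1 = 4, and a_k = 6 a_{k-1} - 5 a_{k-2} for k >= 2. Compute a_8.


The characteristic equation is t^2 - 6 t + 5 = 0, with roots r_1 = 5 and r_2 = 1 (so c_1 = r_1 + r_2, c_2 = -r_1 r_2 as required).
One can use the closed form a_n = A r_1^n + B r_2^n, but direct iteration is more reliable:
a_0 = 2, a_1 = 4, a_2 = 14, a_3 = 64, a_4 = 314, a_5 = 1564, a_6 = 7814, a_7 = 39064, a_8 = 195314.
So a_8 = 195314.

195314


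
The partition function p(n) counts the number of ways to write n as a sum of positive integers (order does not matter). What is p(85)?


Using the generating function prod_{k>=1} 1/(1-x^k), we compute p(85).
By dynamic programming over parts 1 through 85:
p(85) = 30167357

30167357


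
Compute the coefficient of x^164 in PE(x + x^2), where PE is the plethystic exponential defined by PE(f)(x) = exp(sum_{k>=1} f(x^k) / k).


With f(x) = x + x^2, the exponent is sum_{k>=1} (x^k + x^(2k)) / k = -ln(1 - x) - ln(1 - x^2). Exponentiating:
PE(x + x^2) = 1 / ((1 - x)(1 - x^2)).
This is the generating function for partitions of n into parts of size 1 or 2. The number of 2's can be any j in 0..82, and the rest are 1's, so
[x^164] = floor(164/2) + 1 = 83.

83


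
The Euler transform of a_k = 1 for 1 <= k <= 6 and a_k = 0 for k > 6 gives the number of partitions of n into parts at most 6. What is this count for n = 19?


Partitions of 19 into parts at most 6:
Using generating function (1-x)^(-1)(1-x^2)^(-1)...(1-x^6)^(-1),
the coefficient of x^19 = 235

235


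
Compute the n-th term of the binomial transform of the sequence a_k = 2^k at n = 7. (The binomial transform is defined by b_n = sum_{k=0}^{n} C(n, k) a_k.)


With a_k = 2^k, b_n = sum_{k=0}^{n} C(n, k) 2^k = (1 + 2)^n by the binomial theorem.
For n = 7: (1 + 2)^7 = 3^7 = 2187.

2187


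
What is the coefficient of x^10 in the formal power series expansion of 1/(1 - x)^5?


The expansion 1/(1 - x)^r = sum_{k>=0} C(k + r - 1, r - 1) x^k follows from the multiset / negative-binomial theorem (or from repeated differentiation of the geometric series).
For r = 5 and k = 10:
C(14, 4) = 87178291200 / (24 * 3628800) = 1001.

1001


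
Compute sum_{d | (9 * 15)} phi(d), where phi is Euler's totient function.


First, 9 * 15 = 135. One classical identity is sum_{d | n} phi(d) = n (each k in [1, n] has a unique gcd with n, and among the k's with gcd(k, n) = n/d there are phi(d) of them). So the sum equals 135. We also verify directly:
Divisors of 135: 1, 3, 5, 9, 15, 27, 45, 135.
phi values: 1, 2, 4, 6, 8, 18, 24, 72.
Sum = 135.

135


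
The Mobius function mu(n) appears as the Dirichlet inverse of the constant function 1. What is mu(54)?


54 has a squared prime factor, so mu(54) = 0.
Factorization reveals a repeated prime.

0


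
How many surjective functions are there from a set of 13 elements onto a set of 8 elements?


By inclusion-exclusion on which target elements are missed, the number of surjections from an n-set onto a k-set is
surj(n, k) = sum_{j=0}^{k} (-1)^j C(k, j) (k - j)^n.
Equivalently surj(n, k) = k! * S(n, k), where S(n, k) is the Stirling number of the second kind.
For n = 13, k = 8:
S(13, 8) = 1899612, so
surj = 8! * 1899612 = 40320 * 1899612 = 76592355840.

76592355840


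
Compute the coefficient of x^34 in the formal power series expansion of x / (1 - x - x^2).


Let f(x) = sum_{k>=0} a_k x^k. Multiplying f(x) * (1 - x - x^2) = x and matching coefficients gives a_0 = 0, a_1 = 1, and a_k = a_{k-1} + a_{k-2} for k >= 2. These are the Fibonacci numbers F_k.
Iterating from F_0 = 0, F_1 = 1:
F_0=0, F_1=1, F_2=1, F_3=2, F_4=3, F_5=5, F_6=8, F_7=13, F_8=21, F_9=34, ...
F_34 = 5702887.

5702887


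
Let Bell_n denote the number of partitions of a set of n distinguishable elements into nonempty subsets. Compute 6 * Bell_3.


Bell_3 can be computed from the Bell triangle or from Dobinski's identity Bell_n = (1/e) * sum_{k>=0} k^n / k!.
Computing Bell_3 = 5.
Then 6 * 5 = 30.

30


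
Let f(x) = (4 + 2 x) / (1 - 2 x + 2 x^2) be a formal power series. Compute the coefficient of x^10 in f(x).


Write f(x) = sum_{k>=0} a_k x^k. Multiplying both sides by 1 - 2 x + 2 x^2 gives
(1 - 2 x + 2 x^2) sum_{k>=0} a_k x^k = 4 + 2 x.
Matching coefficients:
 x^0: a_0 = 4
 x^1: a_1 - 2 a_0 = 2  =>  a_1 = 2*4 + 2 = 10
 x^k (k >= 2): a_k = 2 a_{k-1} - 2 a_{k-2}.
Iterating: a_2 = 12, a_3 = 4, a_4 = -16, a_5 = -40, a_6 = -48, a_7 = -16, a_8 = 64, a_9 = 160, a_10 = 192.
So the coefficient of x^10 is 192.

192


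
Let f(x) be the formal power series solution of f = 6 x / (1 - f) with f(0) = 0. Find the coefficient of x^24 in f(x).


Apply Lagrange inversion: f = 6 x * phi(f) with phi(t) = 1/(1 - t), so
[x^n] f = 6^n * (1/n) [t^(n-1)] phi(t)^n = 6^n * (1/n) [t^(n-1)] (1 - t)^(-n) = 6^n * (1/n) C(2n - 2, n - 1) = 6^n * C_{n-1}.
For n = 24: C_23 = C(46, 23) / 24 = 8233430727600/24 = 343059613650.
With the 6^24 = 4738381338321616896 factor, the coefficient is 4738381338321616896 * 343059613650 = 1625547271250983831785072230400.

1625547271250983831785072230400


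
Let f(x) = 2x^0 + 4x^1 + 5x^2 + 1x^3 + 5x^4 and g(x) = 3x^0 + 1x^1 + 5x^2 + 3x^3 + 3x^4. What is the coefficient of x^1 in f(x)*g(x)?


Cauchy product at x^1:
2*1 + 4*3
= 14

14


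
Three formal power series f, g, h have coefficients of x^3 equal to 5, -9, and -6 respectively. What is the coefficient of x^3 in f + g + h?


Series addition is componentwise:
5 + -9 + -6
= -10

-10


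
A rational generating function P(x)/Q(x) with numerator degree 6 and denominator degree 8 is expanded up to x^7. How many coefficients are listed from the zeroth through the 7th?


Expanding up to x^7 gives the coefficients for x^0, x^1, ..., x^7.
That is 7 + 1 = 8 coefficients in total.

8


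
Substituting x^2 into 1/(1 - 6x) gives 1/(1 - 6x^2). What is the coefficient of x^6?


The coefficient of x^(2m) in 1/(1 - 6x^2) is 6^m.
With n = 6 = 2*3, the coefficient is 6^3 = 216.

216


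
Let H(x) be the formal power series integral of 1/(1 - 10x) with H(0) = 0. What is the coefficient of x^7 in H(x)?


1/(1 - 10x) = sum_{k>=0} 10^k x^k. Integrating termwise with H(0) = 0:
H(x) = sum_{k>=0} 10^k x^(k+1) / (k+1) = sum_{m>=1} 10^(m-1) x^m / m.
For m = 7: 10^6/7 = 1000000/7 = 1000000/7.

1000000/7


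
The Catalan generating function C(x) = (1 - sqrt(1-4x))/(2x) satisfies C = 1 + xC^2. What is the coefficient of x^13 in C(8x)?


Substituting x -> 8x scales the n-th coefficient by 8^n, so [x^13] C(8x) = 8^13 * C_13.
C_13 = C(2*13, 13)/(14) = 10400600/14 = 742900.
So 8^13 * 742900 = 549755813888 * 742900 = 408413594137395200.

408413594137395200


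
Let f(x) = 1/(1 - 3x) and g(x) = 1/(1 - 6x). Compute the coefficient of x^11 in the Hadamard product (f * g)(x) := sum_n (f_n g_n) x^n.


f has coefficients f_k = 3^k and g has coefficients g_k = 6^k, so the Hadamard product has coefficient (f*g)_k = 3^k * 6^k = 18^k.
For k = 11: 18^11 = 64268410079232.

64268410079232


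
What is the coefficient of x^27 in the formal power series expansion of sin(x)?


The Maclaurin series is sin(t) = sum_{k>=0} (-1)^k t^(2k+1) / (2k+1)!, so substituting t = x, only odd powers of x are nonzero, with coefficient of x^(2k+1) equal to (-1)^k / (2k+1)!.
Write 27 = 2*13 + 1, giving the coefficient (-1)^13 / 27! = -1/10888869450418352160768000000 = -1/10888869450418352160768000000.

-1/10888869450418352160768000000


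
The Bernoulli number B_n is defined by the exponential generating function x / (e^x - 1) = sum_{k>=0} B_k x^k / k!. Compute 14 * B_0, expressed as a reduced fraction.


Bernoulli numbers can also be computed recursively via B_0 = 1 and sum_{j=0}^{m} C(m+1, j) B_j = 0 for m >= 1. Odd-index Bernoulli numbers vanish for k >= 3.
Computing B_0 = 1, so 14 * B_0 = 14 * 1 = 14.

14


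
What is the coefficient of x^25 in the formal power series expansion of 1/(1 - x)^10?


The negative binomial / multiset identity is
1/(1 - x)^r = sum_{k>=0} C(k + r - 1, r - 1) x^k.
Here r = 10 and k = 25, so the coefficient is
C(25 + 9, 9) = C(34, 9)
= 52451256

52451256


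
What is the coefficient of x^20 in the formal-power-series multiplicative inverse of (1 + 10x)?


The inverse is 1/(1 + 10x). Apply the geometric identity 1/(1 - y) = sum_{k>=0} y^k with y = -10x:
1/(1 + 10x) = sum_{k>=0} (-10)^k x^k.
So the coefficient of x^20 is (-10)^20 = 100000000000000000000.

100000000000000000000


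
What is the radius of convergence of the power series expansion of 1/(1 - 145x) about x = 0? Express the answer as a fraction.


Expanding 1/(1 - 145x) = sum_{k>=0} 145^k x^k, the series converges when |145x| < 1, i.e., |x| < 1/145.
So the radius of convergence is 1/145 = 1/145.

1/145


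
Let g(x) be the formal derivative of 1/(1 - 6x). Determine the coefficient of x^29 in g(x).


Differentiate termwise: d/dx sum_{k>=0} 6^k x^k = sum_{k>=1} k 6^k x^(k-1) = sum_{j>=0} (j+1) 6^(j+1) x^j.
Equivalently, d/dx [1/(1 - 6x)] = 6/(1 - 6x)^2.
For j = 29: 30 * 6^30 = 30 * 221073919720733357899776 = 6632217591622000736993280.

6632217591622000736993280


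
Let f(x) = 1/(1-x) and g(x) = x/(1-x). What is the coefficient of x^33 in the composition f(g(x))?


First simplify the composition: f(g(x)) = 1/(1 - x/(1-x)) = (1-x)/((1-x) - x) = (1-x)/(1-2x).
Now extract the coefficient. Write (1-x)/(1-2x) = 1/(1-2x) - x/(1-2x).
The coefficient of x^n in 1/(1-2x) is 2^n, and in x/(1-2x) is 2^(n-1) (for n >= 1).
So the coefficient of x^33 is 2^33 - 2^32 = 8589934592 - 4294967296 = 4294967296.

4294967296


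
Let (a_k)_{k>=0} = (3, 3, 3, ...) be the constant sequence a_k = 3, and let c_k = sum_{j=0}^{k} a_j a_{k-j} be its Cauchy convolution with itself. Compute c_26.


Since a_j = 3 for all j >= 0, the convolution sum becomes
c_k = sum_{j=0}^{k} 3 * 3 = 9 * (k + 1).
Equivalently, the generating function of (a_k) is 3/(1 - x) and its square is 9/(1 - x)^2 = sum_{k>=0} 9(k + 1) x^k.
For k = 26: 9 * 27 = 243.

243


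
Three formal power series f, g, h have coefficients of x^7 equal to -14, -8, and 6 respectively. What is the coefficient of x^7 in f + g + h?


Series addition is componentwise:
-14 + -8 + 6
= -16

-16


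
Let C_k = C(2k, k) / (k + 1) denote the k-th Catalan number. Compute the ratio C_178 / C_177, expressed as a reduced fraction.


Using C_k = (2k)! / (k! (k+1)!), the ratio C_{k+1}/C_k simplifies to
C_{k+1}/C_k = [(2k+2)! / ((k+1)! (k+2)!)] * [k! (k+1)! / (2k)!]
 = (2k+2)(2k+1) / ((k+1)(k+2)) = 2(2k+1) / (k+2).
For k = 177: 2(2*177 + 1) / (177 + 2) = 710/179 = 710/179.

710/179


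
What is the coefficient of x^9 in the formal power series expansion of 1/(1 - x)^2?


The expansion 1/(1 - x)^r = sum_{k>=0} C(k + r - 1, r - 1) x^k follows from the multiset / negative-binomial theorem (or from repeated differentiation of the geometric series).
For r = 2 and k = 9:
C(10, 1) = 3628800 / (1 * 362880) = 10.

10


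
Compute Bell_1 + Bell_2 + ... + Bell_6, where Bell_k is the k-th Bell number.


Recall Bell_k counts set partitions of a k-set (with Bell_0 = 1 by convention).
Bell_1 through Bell_6: 1, 2, 5, 15, 52, 203
Sum = 1 + 2 + 5 + 15 + 52 + 203 = 278.

278


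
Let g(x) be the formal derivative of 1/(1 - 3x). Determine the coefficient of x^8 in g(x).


Differentiate termwise: d/dx sum_{k>=0} 3^k x^k = sum_{k>=1} k 3^k x^(k-1) = sum_{j>=0} (j+1) 3^(j+1) x^j.
Equivalently, d/dx [1/(1 - 3x)] = 3/(1 - 3x)^2.
For j = 8: 9 * 3^9 = 9 * 19683 = 177147.

177147


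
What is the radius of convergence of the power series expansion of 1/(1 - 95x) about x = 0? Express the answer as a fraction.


Expanding 1/(1 - 95x) = sum_{k>=0} 95^k x^k, the series converges when |95x| < 1, i.e., |x| < 1/95.
So the radius of convergence is 1/95 = 1/95.

1/95


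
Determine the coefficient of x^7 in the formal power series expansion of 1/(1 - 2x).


The geometric series identity gives 1/(1 - c x) = sum_{k>=0} c^k x^k, so the coefficient of x^k is c^k.
Here c = 2 and k = 7.
Computing: 2^7 = 128

128


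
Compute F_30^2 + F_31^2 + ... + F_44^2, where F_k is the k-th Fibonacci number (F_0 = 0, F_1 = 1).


There is a standard identity sum_{k=0}^{N} F_k^2 = F_N * F_{N+1} (proved inductively from the telescoping relation F_k^2 = F_k F_{k+1} - F_{k-1} F_k). Then
sum_{k=30}^{44} F_k^2 = F_44 F_45 - F_29 F_30.
Computing: F_44 = 701408733, F_45 = 1134903170, F_29 = 514229, F_30 = 832040.
Sum = 701408733 * 1134903170 - 514229 * 832040 = 796030566688286450.

796030566688286450


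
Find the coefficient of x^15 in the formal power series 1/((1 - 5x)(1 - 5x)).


By partial fractions or Cauchy convolution:
The coefficient equals sum_{k=0}^{15} 5^k * 5^(15-k).
= 488281250000

488281250000


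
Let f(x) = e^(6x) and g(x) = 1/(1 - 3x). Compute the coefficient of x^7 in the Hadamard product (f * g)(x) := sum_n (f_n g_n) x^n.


Expanding: f_k = 6^k/k! (from e^(6x)) and g_k = 3^k (from 1/(1 - 3x)). So the Hadamard coefficient (f * g)_k = 6^k 3^k / k! = (18)^k / k!.
For k = 7: 18^7/7! = 612220032/5040 = 4251528/35.

4251528/35


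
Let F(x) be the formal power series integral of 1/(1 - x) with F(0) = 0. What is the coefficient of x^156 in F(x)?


1/(1 - x) = sum_{k>=0} x^k. Integrating termwise and using F(0) = 0 gives
F(x) = sum_{k>=0} x^(k+1) / (k+1) = sum_{m>=1} x^m / m = -ln(1 - x).
So the coefficient of x^156 is 1/156 = 1/156.

1/156


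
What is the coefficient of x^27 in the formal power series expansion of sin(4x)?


The Maclaurin series is sin(t) = sum_{k>=0} (-1)^k t^(2k+1) / (2k+1)!, so substituting t = 4x, only odd powers of x are nonzero, with coefficient of x^(2k+1) equal to (-1)^k 4^(2k+1) / (2k+1)!.
Write 27 = 2*13 + 1, giving the coefficient (-1)^13 * 4^27 / 27! = -18014398509481984/10888869450418352160768000000 = -2147483648/1298054391195577640625.

-2147483648/1298054391195577640625


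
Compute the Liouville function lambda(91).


The Liouville function is lambda(k) = (-1)^Omega(k), where Omega(k) counts the prime factors of k with multiplicity.
Factoring: 91 = 7 * 13, so Omega(91) = 2.
lambda(91) = (-1)^2 = 1.

1


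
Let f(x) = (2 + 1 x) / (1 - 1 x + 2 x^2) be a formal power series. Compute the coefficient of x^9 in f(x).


Write f(x) = sum_{k>=0} a_k x^k. Multiplying both sides by 1 - 1 x + 2 x^2 gives
(1 - 1 x + 2 x^2) sum_{k>=0} a_k x^k = 2 + 1 x.
Matching coefficients:
 x^0: a_0 = 2
 x^1: a_1 - 1 a_0 = 1  =>  a_1 = 1*2 + 1 = 3
 x^k (k >= 2): a_k = 1 a_{k-1} - 2 a_{k-2}.
Iterating: a_2 = -1, a_3 = -7, a_4 = -5, a_5 = 9, a_6 = 19, a_7 = 1, a_8 = -37, a_9 = -39.
So the coefficient of x^9 is -39.

-39


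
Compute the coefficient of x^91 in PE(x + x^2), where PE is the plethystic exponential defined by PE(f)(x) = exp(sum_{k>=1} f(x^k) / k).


With f(x) = x + x^2, the exponent is sum_{k>=1} (x^k + x^(2k)) / k = -ln(1 - x) - ln(1 - x^2). Exponentiating:
PE(x + x^2) = 1 / ((1 - x)(1 - x^2)).
This is the generating function for partitions of n into parts of size 1 or 2. The number of 2's can be any j in 0..45, and the rest are 1's, so
[x^91] = floor(91/2) + 1 = 46.

46


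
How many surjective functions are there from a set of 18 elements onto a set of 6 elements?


By inclusion-exclusion on which target elements are missed, the number of surjections from an n-set onto a k-set is
surj(n, k) = sum_{j=0}^{k} (-1)^j C(k, j) (k - j)^n.
Equivalently surj(n, k) = k! * S(n, k), where S(n, k) is the Stirling number of the second kind.
For n = 18, k = 6:
S(18, 6) = 110687251039, so
surj = 6! * 110687251039 = 720 * 110687251039 = 79694820748080.

79694820748080


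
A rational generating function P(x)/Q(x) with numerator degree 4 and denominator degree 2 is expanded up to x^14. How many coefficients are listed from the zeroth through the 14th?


Expanding up to x^14 gives the coefficients for x^0, x^1, ..., x^14.
That is 14 + 1 = 15 coefficients in total.

15


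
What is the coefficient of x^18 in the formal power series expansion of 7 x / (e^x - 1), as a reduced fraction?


The exponential generating function for Bernoulli numbers is
x / (e^x - 1) = sum_{k>=0} B_k x^k / k!.
So the coefficient of x^18 in 7 x / (e^x - 1) is 7 B_18 / 18!.
Computing: B_18 = 43867/798, 18! = 6402373705728000, giving
7 * 43867/798 / 6402373705728000 = 43867/729870602452992000.

43867/729870602452992000


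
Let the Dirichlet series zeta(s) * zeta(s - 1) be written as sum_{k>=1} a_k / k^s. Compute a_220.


Convolution gives a_k = sum_{d | k} d * 1 = sum_{d | k} d = sigma(k), the sum of positive divisors of k.
For k = 220, the divisors are 1, 2, 4, 5, 10, 11, 20, 22, 44, 55, 110, 220, so
sigma(220) = 1 + 2 + 4 + 5 + 10 + 11 + 20 + 22 + 44 + 55 + 110 + 220 = 504.

504


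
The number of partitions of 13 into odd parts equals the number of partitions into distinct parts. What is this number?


Computing partitions of 13 into odd parts (1, 3, 5, ...):
Using the generating function prod_{k>=0} 1/(1-x^(2k+1)),
the count is 18

18


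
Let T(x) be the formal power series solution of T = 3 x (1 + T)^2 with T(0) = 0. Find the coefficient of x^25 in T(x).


Apply the Lagrange inversion formula: if T = 3 x * phi(T) with phi(t) = (1 + t)^2, then [x^n] T = 3^n * (1/n) [t^(n-1)] phi(t)^n = 3^n * (1/n) [t^(n-1)] (1 + t)^(2n) = 3^n * (1/n) C(2n, n-1).
Using the identity C(2n, n-1) = C(2n, n) * n / (n+1), the unscaled factor equals C(2n, n) / (n+1) = C_n, the n-th Catalan number.
For n = 25: C_25 = C(50, 25) / 26 = 126410606437752/26 = 4861946401452.
With the 3^25 = 847288609443 factor, the coefficient is 847288609443 * 4861946401452 = 4119471805672662916111236.

4119471805672662916111236


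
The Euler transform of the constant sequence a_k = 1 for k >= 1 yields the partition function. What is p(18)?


The Euler transform converts the sequence a_k = 1 into the number of integer partitions.
Using the recurrence or dynamic programming:
p(18) = 385

385


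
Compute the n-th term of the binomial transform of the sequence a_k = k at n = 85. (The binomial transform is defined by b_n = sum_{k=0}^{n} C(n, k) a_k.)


With a_k = k, b_n = sum_{k=0}^{n} C(n, k) k. Using k * C(n, k) = n * C(n-1, k-1) gives b_n = n * sum_{k>=1} C(n-1, k-1) = n * 2^(n-1).
For n = 85: 85 * 2^84 = 85 * 19342813113834066795298816 = 1644139114675895677600399360.

1644139114675895677600399360


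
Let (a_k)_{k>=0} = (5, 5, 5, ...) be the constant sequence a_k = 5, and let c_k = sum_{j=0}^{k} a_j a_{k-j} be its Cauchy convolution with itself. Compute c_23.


Since a_j = 5 for all j >= 0, the convolution sum becomes
c_k = sum_{j=0}^{k} 5 * 5 = 25 * (k + 1).
Equivalently, the generating function of (a_k) is 5/(1 - x) and its square is 25/(1 - x)^2 = sum_{k>=0} 25(k + 1) x^k.
For k = 23: 25 * 24 = 600.

600


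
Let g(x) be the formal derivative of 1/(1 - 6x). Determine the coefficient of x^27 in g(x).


Differentiate termwise: d/dx sum_{k>=0} 6^k x^k = sum_{k>=1} k 6^k x^(k-1) = sum_{j>=0} (j+1) 6^(j+1) x^j.
Equivalently, d/dx [1/(1 - 6x)] = 6/(1 - 6x)^2.
For j = 27: 28 * 6^28 = 28 * 6140942214464815497216 = 171946382005014833922048.

171946382005014833922048


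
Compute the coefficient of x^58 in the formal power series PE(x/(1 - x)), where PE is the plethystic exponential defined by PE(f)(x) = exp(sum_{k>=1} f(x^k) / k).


For f(x) = x/(1 - x) we have
sum_{k>=1} f(x^k) / k = sum_{k>=1} (1/k) * x^k / (1 - x^k) = sum_{k, m >= 1} x^(k m) / k,
which after exponentiating simplifies to
PE(x/(1 - x)) = prod_{k>=1} 1 / (1 - x^k).
This is the generating function for the partition function p(n), so the coefficient of x^58 is p(58).
Computing p(58) by dynamic programming over parts 1, 2, ..., 58: p(58) = 715220.

715220


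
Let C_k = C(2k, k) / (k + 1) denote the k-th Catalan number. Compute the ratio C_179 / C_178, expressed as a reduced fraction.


Using C_k = (2k)! / (k! (k+1)!), the ratio C_{k+1}/C_k simplifies to
C_{k+1}/C_k = [(2k+2)! / ((k+1)! (k+2)!)] * [k! (k+1)! / (2k)!]
 = (2k+2)(2k+1) / ((k+1)(k+2)) = 2(2k+1) / (k+2).
For k = 178: 2(2*178 + 1) / (178 + 2) = 714/180 = 119/30.

119/30


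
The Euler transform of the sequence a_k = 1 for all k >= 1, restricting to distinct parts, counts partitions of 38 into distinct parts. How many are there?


Partitions of 38 into distinct parts can be computed via generating function.
Product (1+x)(1+x^2)(1+x^3)...
The coefficient of x^38 = 864

864


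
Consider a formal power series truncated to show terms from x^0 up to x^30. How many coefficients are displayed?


From x^0 to x^30 inclusive, the count is 30 - 0 + 1 = 31.

31


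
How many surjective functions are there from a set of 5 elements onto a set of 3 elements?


By inclusion-exclusion on which target elements are missed, the number of surjections from an n-set onto a k-set is
surj(n, k) = sum_{j=0}^{k} (-1)^j C(k, j) (k - j)^n.
Equivalently surj(n, k) = k! * S(n, k), where S(n, k) is the Stirling number of the second kind.
For n = 5, k = 3:
S(5, 3) = 25, so
surj = 3! * 25 = 6 * 25 = 150.

150


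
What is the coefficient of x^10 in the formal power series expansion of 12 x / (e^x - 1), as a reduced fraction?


The exponential generating function for Bernoulli numbers is
x / (e^x - 1) = sum_{k>=0} B_k x^k / k!.
So the coefficient of x^10 in 12 x / (e^x - 1) is 12 B_10 / 10!.
Computing: B_10 = 5/66, 10! = 3628800, giving
12 * 5/66 / 3628800 = 1/3991680.

1/3991680


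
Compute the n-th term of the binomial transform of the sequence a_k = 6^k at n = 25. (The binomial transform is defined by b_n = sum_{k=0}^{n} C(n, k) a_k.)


With a_k = 6^k, b_n = sum_{k=0}^{n} C(n, k) 6^k = (1 + 6)^n by the binomial theorem.
For n = 25: (1 + 6)^25 = 7^25 = 1341068619663964900807.

1341068619663964900807


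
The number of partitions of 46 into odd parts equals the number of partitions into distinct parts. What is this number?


Computing partitions of 46 into odd parts (1, 3, 5, ...):
Using the generating function prod_{k>=0} 1/(1-x^(2k+1)),
the count is 2304

2304


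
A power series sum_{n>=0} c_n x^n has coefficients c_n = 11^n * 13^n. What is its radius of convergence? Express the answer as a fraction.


By the root test (Cauchy-Hadamard), the radius is R = 1 / limsup_n |c_n|^(1/n).
Here |c_n|^(1/n) = (11^n * 13^n)^(1/n) = 11 * 13 = 143 for all n.
So R = 1/143 = 1/143.

1/143


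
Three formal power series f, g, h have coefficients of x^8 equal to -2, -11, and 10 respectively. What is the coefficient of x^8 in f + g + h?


Series addition is componentwise:
-2 + -11 + 10
= -3

-3


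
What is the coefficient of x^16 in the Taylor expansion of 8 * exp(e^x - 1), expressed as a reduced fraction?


exp(e^x - 1) = sum_{k>=0} Bell_k x^k / k!, where Bell_k is the k-th Bell number.
So the coefficient of x^16 is 8 * Bell_16 / 16!.
Computing: Bell_16 = 10480142147 and 16! = 20922789888000, giving
8 * 10480142147/20922789888000 = 10480142147/2615348736000.

10480142147/2615348736000


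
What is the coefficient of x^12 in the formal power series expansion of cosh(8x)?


The Maclaurin series is cosh(t) = sum_{m>=0} t^(2m) / (2m)!, so substituting t = 8x, only even powers of x are nonzero, with coefficient of x^(2m) equal to 8^(2m) / (2m)!.
For x^12 the coefficient is 8^12/12! = 68719476736/479001600 = 67108864/467775.

67108864/467775


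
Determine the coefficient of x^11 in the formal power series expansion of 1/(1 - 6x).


The geometric series identity gives 1/(1 - c x) = sum_{k>=0} c^k x^k, so the coefficient of x^k is c^k.
Here c = 6 and k = 11.
Computing: 6^11 = 362797056

362797056


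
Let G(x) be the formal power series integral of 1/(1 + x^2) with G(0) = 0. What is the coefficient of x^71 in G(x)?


1/(1 + x^2) = sum_{j>=0} (-1)^j x^(2j). Integrating termwise with G(0) = 0:
G(x) = sum_{j>=0} (-1)^j x^(2j+1) / (2j+1) = arctan(x).
Only odd powers are nonzero. For x^71 write 71 = 2*35 + 1, giving
(-1)^35 / 71 = -1/71 = -1/71.

-1/71


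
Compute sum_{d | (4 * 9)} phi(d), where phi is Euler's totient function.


First, 4 * 9 = 36. One classical identity is sum_{d | n} phi(d) = n (each k in [1, n] has a unique gcd with n, and among the k's with gcd(k, n) = n/d there are phi(d) of them). So the sum equals 36. We also verify directly:
Divisors of 36: 1, 2, 3, 4, 6, 9, 12, 18, 36.
phi values: 1, 1, 2, 2, 2, 6, 4, 6, 12.
Sum = 36.

36


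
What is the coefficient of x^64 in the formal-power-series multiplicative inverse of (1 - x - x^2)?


Let the inverse be f(x) = sum_{k>=0} a_k x^k. From f(x) * (1 - x - x^2) = 1 and matching coefficients:
 x^0: a_0 = 1.
 x^1: a_1 - a_0 = 0, so a_1 = 1.
 x^k (k >= 2): a_k - a_{k-1} - a_{k-2} = 0, i.e. a_k = a_{k-1} + a_{k-2}.
This is the Fibonacci-type recurrence shifted so that a_0 = a_1 = 1.
Iterating: a_0=1, a_1=1, a_2=2, a_3=3, a_4=5, a_5=8, a_6=13, a_7=21, a_8=34, a_9=55, ...
a_64 = 17167680177565.

17167680177565


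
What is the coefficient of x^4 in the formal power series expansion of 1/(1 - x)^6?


The expansion 1/(1 - x)^r = sum_{k>=0} C(k + r - 1, r - 1) x^k follows from the multiset / negative-binomial theorem (or from repeated differentiation of the geometric series).
For r = 6 and k = 4:
C(9, 5) = 362880 / (120 * 24) = 126.

126


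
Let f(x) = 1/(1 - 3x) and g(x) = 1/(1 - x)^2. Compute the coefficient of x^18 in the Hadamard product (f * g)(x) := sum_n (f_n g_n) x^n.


f has coefficients f_k = 3^k. For g = 1/(1 - x)^2 the coefficient is g_k = C(k + 1, 1) = k + 1. The Hadamard coefficient is (f * g)_k = 3^k * (k + 1).
For k = 18: 3^18 * 19 = 387420489 * 19 = 7360989291.

7360989291


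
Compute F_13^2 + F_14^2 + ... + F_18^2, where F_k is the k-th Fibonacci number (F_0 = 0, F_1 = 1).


There is a standard identity sum_{k=0}^{N} F_k^2 = F_N * F_{N+1} (proved inductively from the telescoping relation F_k^2 = F_k F_{k+1} - F_{k-1} F_k). Then
sum_{k=13}^{18} F_k^2 = F_18 F_19 - F_12 F_13.
Computing: F_18 = 2584, F_19 = 4181, F_12 = 144, F_13 = 233.
Sum = 2584 * 4181 - 144 * 233 = 10770152.

10770152


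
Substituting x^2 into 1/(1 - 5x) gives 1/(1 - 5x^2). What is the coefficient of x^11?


Since 1/(1 - 5x^2) only has even powers of x,
the coefficient of x^11 (odd) is 0.

0


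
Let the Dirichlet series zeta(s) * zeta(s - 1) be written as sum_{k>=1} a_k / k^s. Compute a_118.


Convolution gives a_k = sum_{d | k} d * 1 = sum_{d | k} d = sigma(k), the sum of positive divisors of k.
For k = 118, the divisors are 1, 2, 59, 118, so
sigma(118) = 1 + 2 + 59 + 118 = 180.

180


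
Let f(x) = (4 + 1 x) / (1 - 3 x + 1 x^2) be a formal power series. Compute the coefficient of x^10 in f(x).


Write f(x) = sum_{k>=0} a_k x^k. Multiplying both sides by 1 - 3 x + 1 x^2 gives
(1 - 3 x + 1 x^2) sum_{k>=0} a_k x^k = 4 + 1 x.
Matching coefficients:
 x^0: a_0 = 4
 x^1: a_1 - 3 a_0 = 1  =>  a_1 = 3*4 + 1 = 13
 x^k (k >= 2): a_k = 3 a_{k-1} - 1 a_{k-2}.
Iterating: a_2 = 35, a_3 = 92, a_4 = 241, a_5 = 631, a_6 = 1652, a_7 = 4325, a_8 = 11323, a_9 = 29644, a_10 = 77609.
So the coefficient of x^10 is 77609.

77609


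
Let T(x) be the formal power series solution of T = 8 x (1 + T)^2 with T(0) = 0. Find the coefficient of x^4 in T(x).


Apply the Lagrange inversion formula: if T = 8 x * phi(T) with phi(t) = (1 + t)^2, then [x^n] T = 8^n * (1/n) [t^(n-1)] phi(t)^n = 8^n * (1/n) [t^(n-1)] (1 + t)^(2n) = 8^n * (1/n) C(2n, n-1).
Using the identity C(2n, n-1) = C(2n, n) * n / (n+1), the unscaled factor equals C(2n, n) / (n+1) = C_n, the n-th Catalan number.
For n = 4: C_4 = C(8, 4) / 5 = 70/5 = 14.
With the 8^4 = 4096 factor, the coefficient is 4096 * 14 = 57344.

57344


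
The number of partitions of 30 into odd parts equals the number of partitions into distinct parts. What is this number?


Computing partitions of 30 into odd parts (1, 3, 5, ...):
Using the generating function prod_{k>=0} 1/(1-x^(2k+1)),
the count is 296

296


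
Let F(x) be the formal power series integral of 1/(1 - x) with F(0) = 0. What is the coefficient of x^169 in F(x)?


1/(1 - x) = sum_{k>=0} x^k. Integrating termwise and using F(0) = 0 gives
F(x) = sum_{k>=0} x^(k+1) / (k+1) = sum_{m>=1} x^m / m = -ln(1 - x).
So the coefficient of x^169 is 1/169 = 1/169.

1/169


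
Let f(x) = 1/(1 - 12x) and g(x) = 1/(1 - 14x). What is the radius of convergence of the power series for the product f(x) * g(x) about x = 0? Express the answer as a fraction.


The radius of 1/(1 - 12x) is 1/12 (nearest singularity at x = 1/12), and the radius of 1/(1 - 14x) is 1/14.
The product f(x)*g(x) = 1/((1 - 12x)(1 - 14x)) has singularities at both 1/12 and 1/14, so its radius of convergence is the distance to the nearest one:
min(1/12, 1/14) = 1/14.

1/14


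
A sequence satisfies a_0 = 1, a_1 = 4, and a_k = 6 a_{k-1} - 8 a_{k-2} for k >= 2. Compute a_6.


The characteristic equation is t^2 - 6 t + 8 = 0, with roots r_1 = 4 and r_2 = 2 (so c_1 = r_1 + r_2, c_2 = -r_1 r_2 as required).
One can use the closed form a_n = A r_1^n + B r_2^n, but direct iteration is more reliable:
a_0 = 1, a_1 = 4, a_2 = 16, a_3 = 64, a_4 = 256, a_5 = 1024, a_6 = 4096.
So a_6 = 4096.

4096


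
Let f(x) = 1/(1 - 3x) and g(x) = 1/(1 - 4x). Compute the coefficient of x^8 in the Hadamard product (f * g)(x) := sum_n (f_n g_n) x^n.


f has coefficients f_k = 3^k and g has coefficients g_k = 4^k, so the Hadamard product has coefficient (f*g)_k = 3^k * 4^k = 12^k.
For k = 8: 12^8 = 429981696.

429981696


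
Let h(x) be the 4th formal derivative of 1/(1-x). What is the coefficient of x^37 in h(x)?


Differentiating 4 times: d^4/dx^4 [1/(1-x)] = 4!/(1-x)^5.
The expansion 1/(1-x)^5 = sum_{k>=0} C(k+4, 4) x^k, so the coefficient of x^n in 4!/(1-x)^5 is 4! * C(n+4, 4).
For n = 37: 24 * C(41, 4) = 24 * 101270 = 2430480

2430480


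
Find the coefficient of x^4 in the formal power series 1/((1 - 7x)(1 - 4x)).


By partial fractions or Cauchy convolution:
The coefficient equals sum_{k=0}^{4} 7^k * 4^(4-k).
= 5261

5261


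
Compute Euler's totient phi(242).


phi(n) counts integers in [1, n] coprime to n. Using the multiplicative formula phi(n) = n * prod_{p | n} (1 - 1/p):
242 = 2 * 11^2, so
phi(242) = 242 * (1 - 1/2) * (1 - 1/11) = 110.

110


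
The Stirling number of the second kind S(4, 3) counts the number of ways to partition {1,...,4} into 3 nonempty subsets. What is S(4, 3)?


Using the explicit formula S(n,k) = (1/k!) sum_{j=0}^{k} (-1)^(k-j) C(k,j) j^n:
S(4, 3) = 6
Equivalently, S(n,k) is n! times the coefficient of x^n in the EGF (e^x - 1)^k / k!.

6


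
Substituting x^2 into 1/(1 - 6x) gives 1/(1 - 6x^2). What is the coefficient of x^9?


Since 1/(1 - 6x^2) only has even powers of x,
the coefficient of x^9 (odd) is 0.

0


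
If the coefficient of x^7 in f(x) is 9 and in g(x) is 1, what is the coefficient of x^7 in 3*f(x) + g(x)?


Scalar multiplication scales coefficients: 3 * 9 = 27.
Then add the g coefficient: 27 + 1
= 28

28


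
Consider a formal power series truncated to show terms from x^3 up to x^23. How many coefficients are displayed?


From x^3 to x^23 inclusive, the count is 23 - 3 + 1 = 21.

21


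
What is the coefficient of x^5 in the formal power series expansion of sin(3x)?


The Maclaurin series is sin(t) = sum_{k>=0} (-1)^k t^(2k+1) / (2k+1)!, so substituting t = 3x, only odd powers of x are nonzero, with coefficient of x^(2k+1) equal to (-1)^k 3^(2k+1) / (2k+1)!.
Write 5 = 2*2 + 1, giving the coefficient (-1)^2 * 3^5 / 5! = 243/120 = 81/40.

81/40


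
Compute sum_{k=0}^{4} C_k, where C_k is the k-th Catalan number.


C_0 through C_4: 1, 1, 2, 5, 14
Sum = 1 + 1 + 2 + 5 + 14
= 23

23


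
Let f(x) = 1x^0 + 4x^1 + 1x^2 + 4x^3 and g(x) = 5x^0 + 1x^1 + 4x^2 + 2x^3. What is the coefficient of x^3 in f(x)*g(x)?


Cauchy product at x^3:
1*2 + 4*4 + 1*1 + 4*5
= 39

39


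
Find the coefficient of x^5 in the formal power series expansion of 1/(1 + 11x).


Write 1/(1 + c x) = 1/(1 - (-c) x) and apply the geometric-series identity
1/(1 - y) = sum_{k>=0} y^k to get 1/(1 + c x) = sum_{k>=0} (-c)^k x^k.
So the coefficient of x^k is (-c)^k = (-1)^k * c^k.
Here c = 11 and k = 5:
(-11)^5 = -1 * 161051 = -161051

-161051


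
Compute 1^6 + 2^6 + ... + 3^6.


This power sum has a closed form given by Faulhaber's formula
sum_{k=1}^{m} k^p = (1 / (p + 1)) * sum_{j=0}^{p} C(p + 1, j) B_j m^(p + 1 - j),
but for small m direct computation is fastest:
1 + 64 + 729 = 794.

794


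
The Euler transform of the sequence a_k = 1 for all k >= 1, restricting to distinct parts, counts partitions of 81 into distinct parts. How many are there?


Partitions of 81 into distinct parts can be computed via generating function.
Product (1+x)(1+x^2)(1+x^3)...
The coefficient of x^81 = 84756

84756


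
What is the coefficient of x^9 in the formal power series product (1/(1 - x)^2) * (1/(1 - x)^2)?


Combine the factors: (1/(1 - x)^2) * (1/(1 - x)^2) = 1/(1 - x)^4.
Then use 1/(1 - x)^r = sum_{k>=0} C(k + r - 1, r - 1) x^k with r = 4 and k = 9:
C(12, 3) = 220.

220


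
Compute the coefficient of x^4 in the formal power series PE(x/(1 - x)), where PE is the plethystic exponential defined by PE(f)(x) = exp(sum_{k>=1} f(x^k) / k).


For f(x) = x/(1 - x) we have
sum_{k>=1} f(x^k) / k = sum_{k>=1} (1/k) * x^k / (1 - x^k) = sum_{k, m >= 1} x^(k m) / k,
which after exponentiating simplifies to
PE(x/(1 - x)) = prod_{k>=1} 1 / (1 - x^k).
This is the generating function for the partition function p(n), so the coefficient of x^4 is p(4).
Computing p(4) by dynamic programming over parts 1, 2, ..., 4: p(4) = 5.

5


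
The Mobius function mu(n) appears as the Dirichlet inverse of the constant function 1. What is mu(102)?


102 = 2 * 3 * 17 (all distinct primes).
mu(102) = (-1)^3 = -1

-1


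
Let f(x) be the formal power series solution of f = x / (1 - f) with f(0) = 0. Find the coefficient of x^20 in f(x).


Apply Lagrange inversion: f = x * phi(f) with phi(t) = 1/(1 - t), so
[x^n] f = (1/n) [t^(n-1)] phi(t)^n = (1/n) [t^(n-1)] (1 - t)^(-n) = (1/n) C(2n - 2, n - 1) = C_{n-1}.
For n = 20: C_19 = C(38, 19) / 20 = 35345263800/20 = 1767263190 = 1767263190.

1767263190


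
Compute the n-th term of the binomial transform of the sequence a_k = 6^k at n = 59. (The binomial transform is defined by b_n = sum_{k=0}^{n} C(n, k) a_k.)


With a_k = 6^k, b_n = sum_{k=0}^{n} C(n, k) 6^k = (1 + 6)^n by the binomial theorem.
For n = 59: (1 + 6)^59 = 7^59 = 72574551534231909331741171093173785967490646405143.

72574551534231909331741171093173785967490646405143


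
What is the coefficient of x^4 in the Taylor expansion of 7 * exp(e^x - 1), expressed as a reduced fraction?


exp(e^x - 1) = sum_{k>=0} Bell_k x^k / k!, where Bell_k is the k-th Bell number.
So the coefficient of x^4 is 7 * Bell_4 / 4!.
Computing: Bell_4 = 15 and 4! = 24, giving
7 * 15/24 = 35/8.

35/8


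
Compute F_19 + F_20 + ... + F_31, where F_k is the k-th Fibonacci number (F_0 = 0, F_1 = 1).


Use the identity sum_{k=0}^{N} F_k = F_{N+2} - 1 (which follows from F_{k+2} - F_{k+1} = F_k). Then
sum_{k=19}^{31} F_k = (F_{33} - 1) - (F_{20} - 1) = F_{33} - F_{20}.
Computing: F_{33} = 3524578, F_{20} = 6765, so
Sum = 3524578 - 6765 = 3517813.

3517813


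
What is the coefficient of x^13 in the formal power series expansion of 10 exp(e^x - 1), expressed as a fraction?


exp(e^x - 1) is the exponential generating function for the Bell numbers Bell_k: exp(e^x - 1) = sum_{k>=0} Bell_k x^k / k!.
So the coefficient of x^13 in 10 exp(e^x - 1) is 10 Bell_13 / 13!.
Computing: Bell_13 = 27644437 and 13! = 6227020800, giving
10 * 27644437/6227020800 = 27644437/622702080.

27644437/622702080


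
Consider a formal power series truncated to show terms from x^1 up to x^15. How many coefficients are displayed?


From x^1 to x^15 inclusive, the count is 15 - 1 + 1 = 15.

15


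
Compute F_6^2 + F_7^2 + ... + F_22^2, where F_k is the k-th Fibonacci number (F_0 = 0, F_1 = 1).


There is a standard identity sum_{k=0}^{N} F_k^2 = F_N * F_{N+1} (proved inductively from the telescoping relation F_k^2 = F_k F_{k+1} - F_{k-1} F_k). Then
sum_{k=6}^{22} F_k^2 = F_22 F_23 - F_5 F_6.
Computing: F_22 = 17711, F_23 = 28657, F_5 = 5, F_6 = 8.
Sum = 17711 * 28657 - 5 * 8 = 507544087.

507544087


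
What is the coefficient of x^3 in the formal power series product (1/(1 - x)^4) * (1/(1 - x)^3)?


Combine the factors: (1/(1 - x)^4) * (1/(1 - x)^3) = 1/(1 - x)^7.
Then use 1/(1 - x)^r = sum_{k>=0} C(k + r - 1, r - 1) x^k with r = 7 and k = 3:
C(9, 6) = 84.

84


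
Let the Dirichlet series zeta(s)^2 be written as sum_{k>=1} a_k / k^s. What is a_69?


The Dirichlet convolution of the constant function 1 with itself gives (1 * 1)(k) = sum_{d | k} 1 = d(k), the number of positive divisors of k.
Since zeta(s) = sum_{k>=1} 1/k^s, we have zeta(s)^2 = sum_{k>=1} d(k)/k^s, so a_k = d(k).
For k = 69: the divisors are 1, 3, 23, 69.
Count = 4.

4


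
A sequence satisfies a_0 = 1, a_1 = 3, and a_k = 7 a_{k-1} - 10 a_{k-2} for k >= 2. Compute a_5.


The characteristic equation is t^2 - 7 t + 10 = 0, with roots r_1 = 5 and r_2 = 2 (so c_1 = r_1 + r_2, c_2 = -r_1 r_2 as required).
One can use the closed form a_n = A r_1^n + B r_2^n, but direct iteration is more reliable:
a_0 = 1, a_1 = 3, a_2 = 11, a_3 = 47, a_4 = 219, a_5 = 1063.
So a_5 = 1063.

1063
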